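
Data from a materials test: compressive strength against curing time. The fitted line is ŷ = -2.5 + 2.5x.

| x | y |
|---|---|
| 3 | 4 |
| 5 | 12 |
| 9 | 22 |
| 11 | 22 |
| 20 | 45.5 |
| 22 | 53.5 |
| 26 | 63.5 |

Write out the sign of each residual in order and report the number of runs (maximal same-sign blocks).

4 runs

x=3: ŷ = -2.5 + 2.5·3 = 5; r = 4 − 5 = -1
x=5: ŷ = -2.5 + 2.5·5 = 10; r = 12 − 10 = 2
x=9: ŷ = -2.5 + 2.5·9 = 20; r = 22 − 20 = 2
x=11: ŷ = -2.5 + 2.5·11 = 25; r = 22 − 25 = -3
x=20: ŷ = -2.5 + 2.5·20 = 47.5; r = 45.5 − 47.5 = -2
x=22: ŷ = -2.5 + 2.5·22 = 52.5; r = 53.5 − 52.5 = 1
x=26: ŷ = -2.5 + 2.5·26 = 62.5; r = 63.5 − 62.5 = 1
Signs: − + + − − + +
Runs: −×1, +×2, −×2, +×2 → 4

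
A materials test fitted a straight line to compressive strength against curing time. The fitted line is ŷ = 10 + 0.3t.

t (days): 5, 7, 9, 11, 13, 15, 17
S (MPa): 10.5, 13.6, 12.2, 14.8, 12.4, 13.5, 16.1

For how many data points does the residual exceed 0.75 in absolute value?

t=5: ŷ = 10 + 0.3·5 = 11.5; r = 10.5 − 11.5 = -1
t=7: ŷ = 10 + 0.3·7 = 12.1; r = 13.6 − 12.1 = 1.5
t=9: ŷ = 10 + 0.3·9 = 12.7; r = 12.2 − 12.7 = -0.5
t=11: ŷ = 10 + 0.3·11 = 13.3; r = 14.8 − 13.3 = 1.5
t=13: ŷ = 10 + 0.3·13 = 13.9; r = 12.4 − 13.9 = -1.5
t=15: ŷ = 10 + 0.3·15 = 14.5; r = 13.5 − 14.5 = -1
t=17: ŷ = 10 + 0.3·17 = 15.1; r = 16.1 − 15.1 = 1
|r| > 0.75: t=5 (|r|=1), t=7 (|r|=1.5), t=11 (|r|=1.5), t=13 (|r|=1.5), t=15 (|r|=1), t=17 (|r|=1) → 6

6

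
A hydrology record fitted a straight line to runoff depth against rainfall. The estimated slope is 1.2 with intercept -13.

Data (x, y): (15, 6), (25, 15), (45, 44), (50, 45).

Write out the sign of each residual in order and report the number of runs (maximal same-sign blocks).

4 runs

x=15: ŷ = -13 + 1.2·15 = 5; e = 6 − 5 = 1
x=25: ŷ = -13 + 1.2·25 = 17; e = 15 − 17 = -2
x=45: ŷ = -13 + 1.2·45 = 41; e = 44 − 41 = 3
x=50: ŷ = -13 + 1.2·50 = 47; e = 45 − 47 = -2
Signs: + − + −
Runs: +×1, −×1, +×1, −×1 → 4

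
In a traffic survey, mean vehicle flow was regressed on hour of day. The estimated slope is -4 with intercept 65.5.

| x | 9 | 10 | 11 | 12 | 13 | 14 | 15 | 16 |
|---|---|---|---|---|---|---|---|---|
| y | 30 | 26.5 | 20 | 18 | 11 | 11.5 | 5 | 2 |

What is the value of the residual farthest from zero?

x=9: ŷ = 65.5 − 4·9 = 29.5; r = 30 − 29.5 = 0.5
x=10: ŷ = 65.5 − 4·10 = 25.5; r = 26.5 − 25.5 = 1
x=11: ŷ = 65.5 − 4·11 = 21.5; r = 20 − 21.5 = -1.5
x=12: ŷ = 65.5 − 4·12 = 17.5; r = 18 − 17.5 = 0.5
x=13: ŷ = 65.5 − 4·13 = 13.5; r = 11 − 13.5 = -2.5
x=14: ŷ = 65.5 − 4·14 = 9.5; r = 11.5 − 9.5 = 2
x=15: ŷ = 65.5 − 4·15 = 5.5; r = 5 − 5.5 = -0.5
x=16: ŷ = 65.5 − 4·16 = 1.5; r = 2 − 1.5 = 0.5
Largest |r| is 2.5 at x = 13, residual -2.5.

r = -2.5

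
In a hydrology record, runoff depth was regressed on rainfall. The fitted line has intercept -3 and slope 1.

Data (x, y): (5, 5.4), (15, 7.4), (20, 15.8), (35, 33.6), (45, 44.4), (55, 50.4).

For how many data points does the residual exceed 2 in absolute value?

3

x=5: ŷ = -3 + 5 = 2; e = 5.4 − 2 = 3.4
x=15: ŷ = -3 + 15 = 12; e = 7.4 − 12 = -4.6
x=20: ŷ = -3 + 20 = 17; e = 15.8 − 17 = -1.2
x=35: ŷ = -3 + 35 = 32; e = 33.6 − 32 = 1.6
x=45: ŷ = -3 + 45 = 42; e = 44.4 − 42 = 2.4
x=55: ŷ = -3 + 55 = 52; e = 50.4 − 52 = -1.6
|e| > 2: x=5 (|e|=3.4), x=15 (|e|=4.6), x=45 (|e|=2.4) → 3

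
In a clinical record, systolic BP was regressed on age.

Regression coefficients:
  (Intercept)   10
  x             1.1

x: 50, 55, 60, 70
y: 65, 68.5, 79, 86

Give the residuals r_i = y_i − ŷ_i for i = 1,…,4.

x=50: ŷ = 10 + 1.1·50 = 65; r = 65 − 65 = 0
x=55: ŷ = 10 + 1.1·55 = 70.5; r = 68.5 − 70.5 = -2
x=60: ŷ = 10 + 1.1·60 = 76; r = 79 − 76 = 3
x=70: ŷ = 10 + 1.1·70 = 87; r = 86 − 87 = -1

0, -2, 3, -1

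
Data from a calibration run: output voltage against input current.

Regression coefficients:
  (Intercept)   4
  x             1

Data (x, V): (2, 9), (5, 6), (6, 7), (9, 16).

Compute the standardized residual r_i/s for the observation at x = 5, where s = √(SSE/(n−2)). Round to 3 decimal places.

-0.707

x=2: ŷ = 4 + 2 = 6; r = 9 − 6 = 3
x=5: ŷ = 4 + 5 = 9; r = 6 − 9 = -3
x=6: ŷ = 4 + 6 = 10; r = 7 − 10 = -3
x=9: ŷ = 4 + 9 = 13; r = 16 − 13 = 3
SSE = 9 + 9 + 9 + 9 = 36
s = √(36/2) = 4.24264
r/s = -3 / 4.24264 = -0.707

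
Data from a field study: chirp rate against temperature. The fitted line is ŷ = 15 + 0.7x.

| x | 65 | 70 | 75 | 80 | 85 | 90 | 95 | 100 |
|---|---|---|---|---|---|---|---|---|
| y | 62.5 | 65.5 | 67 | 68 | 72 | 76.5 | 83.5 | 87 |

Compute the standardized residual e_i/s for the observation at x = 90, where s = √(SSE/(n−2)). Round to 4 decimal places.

-0.6495

x=65: ŷ = 15 + 0.7·65 = 60.5; e = 62.5 − 60.5 = 2
x=70: ŷ = 15 + 0.7·70 = 64; e = 65.5 − 64 = 1.5
x=75: ŷ = 15 + 0.7·75 = 67.5; e = 67 − 67.5 = -0.5
x=80: ŷ = 15 + 0.7·80 = 71; e = 68 − 71 = -3
x=85: ŷ = 15 + 0.7·85 = 74.5; e = 72 − 74.5 = -2.5
x=90: ŷ = 15 + 0.7·90 = 78; e = 76.5 − 78 = -1.5
x=95: ŷ = 15 + 0.7·95 = 81.5; e = 83.5 − 81.5 = 2
x=100: ŷ = 15 + 0.7·100 = 85; e = 87 − 85 = 2
SSE = 4 + 2.25 + 0.25 + 9 + 6.25 + 2.25 + 4 + 4 = 32
s = √(32/6) = 2.3094
e/s = -1.5 / 2.3094 = -0.6495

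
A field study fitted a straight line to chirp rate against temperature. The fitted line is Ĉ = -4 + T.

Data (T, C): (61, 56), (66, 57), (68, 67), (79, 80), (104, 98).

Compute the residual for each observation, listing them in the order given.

-1, -5, 3, 5, -2

T=61: Ĉ = -4 + 61 = 57; r = 56 − 57 = -1
T=66: Ĉ = -4 + 66 = 62; r = 57 − 62 = -5
T=68: Ĉ = -4 + 68 = 64; r = 67 − 64 = 3
T=79: Ĉ = -4 + 79 = 75; r = 80 − 75 = 5
T=104: Ĉ = -4 + 104 = 100; r = 98 − 100 = -2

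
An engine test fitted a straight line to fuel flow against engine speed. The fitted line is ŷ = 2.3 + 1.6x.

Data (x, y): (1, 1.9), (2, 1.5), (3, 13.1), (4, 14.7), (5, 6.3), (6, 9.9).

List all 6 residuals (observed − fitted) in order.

-2, -4, 6, 6, -4, -2

x=1: ŷ = 2.3 + 1.6·1 = 3.9; r = 1.9 − 3.9 = -2
x=2: ŷ = 2.3 + 1.6·2 = 5.5; r = 1.5 − 5.5 = -4
x=3: ŷ = 2.3 + 1.6·3 = 7.1; r = 13.1 − 7.1 = 6
x=4: ŷ = 2.3 + 1.6·4 = 8.7; r = 14.7 − 8.7 = 6
x=5: ŷ = 2.3 + 1.6·5 = 10.3; r = 6.3 − 10.3 = -4
x=6: ŷ = 2.3 + 1.6·6 = 11.9; r = 9.9 − 11.9 = -2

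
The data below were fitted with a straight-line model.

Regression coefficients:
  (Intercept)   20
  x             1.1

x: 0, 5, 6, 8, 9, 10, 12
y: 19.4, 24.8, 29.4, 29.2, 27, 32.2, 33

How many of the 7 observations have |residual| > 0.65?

4

x=0: ŷ = 20 + 1.1·0 = 20; r = 19.4 − 20 = -0.6
x=5: ŷ = 20 + 1.1·5 = 25.5; r = 24.8 − 25.5 = -0.7
x=6: ŷ = 20 + 1.1·6 = 26.6; r = 29.4 − 26.6 = 2.8
x=8: ŷ = 20 + 1.1·8 = 28.8; r = 29.2 − 28.8 = 0.4
x=9: ŷ = 20 + 1.1·9 = 29.9; r = 27 − 29.9 = -2.9
x=10: ŷ = 20 + 1.1·10 = 31; r = 32.2 − 31 = 1.2
x=12: ŷ = 20 + 1.1·12 = 33.2; r = 33 − 33.2 = -0.2
|r| > 0.65: x=5 (|r|=0.7), x=6 (|r|=2.8), x=9 (|r|=2.9), x=10 (|r|=1.2) → 4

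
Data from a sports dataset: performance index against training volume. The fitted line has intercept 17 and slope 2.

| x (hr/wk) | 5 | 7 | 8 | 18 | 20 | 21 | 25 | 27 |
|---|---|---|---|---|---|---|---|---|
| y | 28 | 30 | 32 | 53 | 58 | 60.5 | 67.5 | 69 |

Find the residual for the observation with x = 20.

ŷ = 17 + 2·20 = 57
e = 58 − 57 = 1

e = 1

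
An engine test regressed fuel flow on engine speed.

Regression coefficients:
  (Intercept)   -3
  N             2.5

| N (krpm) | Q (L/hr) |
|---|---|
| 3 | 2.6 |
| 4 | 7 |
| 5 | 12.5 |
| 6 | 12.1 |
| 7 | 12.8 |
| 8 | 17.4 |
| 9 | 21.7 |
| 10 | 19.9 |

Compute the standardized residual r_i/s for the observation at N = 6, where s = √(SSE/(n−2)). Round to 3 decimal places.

0.049

N=3: Q̂ = -3 + 2.5·3 = 4.5; r = 2.6 − 4.5 = -1.9
N=4: Q̂ = -3 + 2.5·4 = 7; r = 7 − 7 = 0
N=5: Q̂ = -3 + 2.5·5 = 9.5; r = 12.5 − 9.5 = 3
N=6: Q̂ = -3 + 2.5·6 = 12; r = 12.1 − 12 = 0.1
N=7: Q̂ = -3 + 2.5·7 = 14.5; r = 12.8 − 14.5 = -1.7
N=8: Q̂ = -3 + 2.5·8 = 17; r = 17.4 − 17 = 0.4
N=9: Q̂ = -3 + 2.5·9 = 19.5; r = 21.7 − 19.5 = 2.2
N=10: Q̂ = -3 + 2.5·10 = 22; r = 19.9 − 22 = -2.1
SSE = 3.61 + 0 + 9 + 0.01 + 2.89 + 0.16 + 4.84 + 4.41 = 24.92
s = √(24.92/6) = 2.03797
r/s = 0.1 / 2.03797 = 0.049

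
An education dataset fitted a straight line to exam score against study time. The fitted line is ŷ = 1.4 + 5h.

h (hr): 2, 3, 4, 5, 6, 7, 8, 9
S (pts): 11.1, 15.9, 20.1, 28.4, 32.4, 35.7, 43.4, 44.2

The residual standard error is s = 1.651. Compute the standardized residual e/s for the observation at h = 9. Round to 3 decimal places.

ŷ = 1.4 + 5·9 = 46.4
e = 44.2 − 46.4 = -2.2
e/s = -2.2 / 1.651 = -1.333

-1.333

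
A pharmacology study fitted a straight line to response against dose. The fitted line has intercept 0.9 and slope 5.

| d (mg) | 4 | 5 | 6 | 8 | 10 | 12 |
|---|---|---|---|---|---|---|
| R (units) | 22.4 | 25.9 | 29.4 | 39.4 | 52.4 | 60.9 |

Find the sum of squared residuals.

SSE = 9

d=4: R̂ = 0.9 + 5·4 = 20.9; e = 22.4 − 20.9 = 1.5
d=5: R̂ = 0.9 + 5·5 = 25.9; e = 25.9 − 25.9 = 0
d=6: R̂ = 0.9 + 5·6 = 30.9; e = 29.4 − 30.9 = -1.5
d=8: R̂ = 0.9 + 5·8 = 40.9; e = 39.4 − 40.9 = -1.5
d=10: R̂ = 0.9 + 5·10 = 50.9; e = 52.4 − 50.9 = 1.5
d=12: R̂ = 0.9 + 5·12 = 60.9; e = 60.9 − 60.9 = 0
SSE = 2.25 + 0 + 2.25 + 2.25 + 2.25 + 0 = 9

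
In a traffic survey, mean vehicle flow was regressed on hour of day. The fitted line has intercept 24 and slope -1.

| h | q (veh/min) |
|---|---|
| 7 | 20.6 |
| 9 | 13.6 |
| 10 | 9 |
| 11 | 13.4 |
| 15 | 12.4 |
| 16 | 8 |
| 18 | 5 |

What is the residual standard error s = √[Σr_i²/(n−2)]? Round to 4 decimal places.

h=7: q̂ = 24 − 7 = 17; r = 20.6 − 17 = 3.6
h=9: q̂ = 24 − 9 = 15; r = 13.6 − 15 = -1.4
h=10: q̂ = 24 − 10 = 14; r = 9 − 14 = -5
h=11: q̂ = 24 − 11 = 13; r = 13.4 − 13 = 0.4
h=15: q̂ = 24 − 15 = 9; r = 12.4 − 9 = 3.4
h=16: q̂ = 24 − 16 = 8; r = 8 − 8 = 0
h=18: q̂ = 24 − 18 = 6; r = 5 − 6 = -1
SSE = 12.96 + 1.96 + 25 + 0.16 + 11.56 + 0 + 1 = 52.64
s = √(52.64/5) = √10.528 ≈ 3.2447

s = 3.2447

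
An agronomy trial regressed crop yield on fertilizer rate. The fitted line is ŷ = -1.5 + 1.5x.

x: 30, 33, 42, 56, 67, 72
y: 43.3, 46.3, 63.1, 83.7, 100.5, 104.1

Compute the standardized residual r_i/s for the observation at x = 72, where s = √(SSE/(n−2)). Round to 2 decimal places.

-1.24

x=30: ŷ = -1.5 + 1.5·30 = 43.5; r = 43.3 − 43.5 = -0.2
x=33: ŷ = -1.5 + 1.5·33 = 48; r = 46.3 − 48 = -1.7
x=42: ŷ = -1.5 + 1.5·42 = 61.5; r = 63.1 − 61.5 = 1.6
x=56: ŷ = -1.5 + 1.5·56 = 82.5; r = 83.7 − 82.5 = 1.2
x=67: ŷ = -1.5 + 1.5·67 = 99; r = 100.5 − 99 = 1.5
x=72: ŷ = -1.5 + 1.5·72 = 106.5; r = 104.1 − 106.5 = -2.4
SSE = 0.04 + 2.89 + 2.56 + 1.44 + 2.25 + 5.76 = 14.94
s = √(14.94/4) = 1.93261
r/s = -2.4 / 1.93261 = -1.24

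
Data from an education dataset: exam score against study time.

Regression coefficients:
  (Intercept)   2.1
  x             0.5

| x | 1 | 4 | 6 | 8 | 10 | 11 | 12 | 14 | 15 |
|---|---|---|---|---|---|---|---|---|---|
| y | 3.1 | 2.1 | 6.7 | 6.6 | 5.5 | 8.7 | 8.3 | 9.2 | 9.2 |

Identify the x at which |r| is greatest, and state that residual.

x=1: ŷ = 2.1 + 0.5·1 = 2.6; r = 3.1 − 2.6 = 0.5
x=4: ŷ = 2.1 + 0.5·4 = 4.1; r = 2.1 − 4.1 = -2
x=6: ŷ = 2.1 + 0.5·6 = 5.1; r = 6.7 − 5.1 = 1.6
x=8: ŷ = 2.1 + 0.5·8 = 6.1; r = 6.6 − 6.1 = 0.5
x=10: ŷ = 2.1 + 0.5·10 = 7.1; r = 5.5 − 7.1 = -1.6
x=11: ŷ = 2.1 + 0.5·11 = 7.6; r = 8.7 − 7.6 = 1.1
x=12: ŷ = 2.1 + 0.5·12 = 8.1; r = 8.3 − 8.1 = 0.2
x=14: ŷ = 2.1 + 0.5·14 = 9.1; r = 9.2 − 9.1 = 0.1
x=15: ŷ = 2.1 + 0.5·15 = 9.6; r = 9.2 − 9.6 = -0.4
Largest |r| is 2 at x = 4, residual -2.

x = 4, r = -2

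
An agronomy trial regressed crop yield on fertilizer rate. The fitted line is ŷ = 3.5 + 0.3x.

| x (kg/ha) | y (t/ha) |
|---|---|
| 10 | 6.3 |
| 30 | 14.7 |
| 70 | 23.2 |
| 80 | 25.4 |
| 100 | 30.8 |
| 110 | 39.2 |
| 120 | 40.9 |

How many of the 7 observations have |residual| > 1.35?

x=10: ŷ = 3.5 + 0.3·10 = 6.5; e = 6.3 − 6.5 = -0.2
x=30: ŷ = 3.5 + 0.3·30 = 12.5; e = 14.7 − 12.5 = 2.2
x=70: ŷ = 3.5 + 0.3·70 = 24.5; e = 23.2 − 24.5 = -1.3
x=80: ŷ = 3.5 + 0.3·80 = 27.5; e = 25.4 − 27.5 = -2.1
x=100: ŷ = 3.5 + 0.3·100 = 33.5; e = 30.8 − 33.5 = -2.7
x=110: ŷ = 3.5 + 0.3·110 = 36.5; e = 39.2 − 36.5 = 2.7
x=120: ŷ = 3.5 + 0.3·120 = 39.5; e = 40.9 − 39.5 = 1.4
|e| > 1.35: x=30 (|e|=2.2), x=80 (|e|=2.1), x=100 (|e|=2.7), x=110 (|e|=2.7), x=120 (|e|=1.4) → 5

5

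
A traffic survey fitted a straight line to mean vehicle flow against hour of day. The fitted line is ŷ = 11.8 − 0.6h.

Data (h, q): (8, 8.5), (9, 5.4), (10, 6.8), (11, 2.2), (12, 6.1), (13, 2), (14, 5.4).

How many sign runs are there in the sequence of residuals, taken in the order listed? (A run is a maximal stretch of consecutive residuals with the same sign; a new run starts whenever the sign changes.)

h=8: ŷ = 11.8 − 0.6·8 = 7; e = 8.5 − 7 = 1.5
h=9: ŷ = 11.8 − 0.6·9 = 6.4; e = 5.4 − 6.4 = -1
h=10: ŷ = 11.8 − 0.6·10 = 5.8; e = 6.8 − 5.8 = 1
h=11: ŷ = 11.8 − 0.6·11 = 5.2; e = 2.2 − 5.2 = -3
h=12: ŷ = 11.8 − 0.6·12 = 4.6; e = 6.1 − 4.6 = 1.5
h=13: ŷ = 11.8 − 0.6·13 = 4; e = 2 − 4 = -2
h=14: ŷ = 11.8 − 0.6·14 = 3.4; e = 5.4 − 3.4 = 2
Signs: + − + − + − +
Runs: +×1, −×1, +×1, −×1, +×1, −×1, +×1 → 7

7 runs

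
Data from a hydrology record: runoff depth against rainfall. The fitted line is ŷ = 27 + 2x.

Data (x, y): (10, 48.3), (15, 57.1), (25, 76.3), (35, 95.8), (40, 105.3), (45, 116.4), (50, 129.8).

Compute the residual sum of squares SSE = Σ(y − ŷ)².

SSE = 14.72

x=10: ŷ = 27 + 2·10 = 47; r = 48.3 − 47 = 1.3
x=15: ŷ = 27 + 2·15 = 57; r = 57.1 − 57 = 0.1
x=25: ŷ = 27 + 2·25 = 77; r = 76.3 − 77 = -0.7
x=35: ŷ = 27 + 2·35 = 97; r = 95.8 − 97 = -1.2
x=40: ŷ = 27 + 2·40 = 107; r = 105.3 − 107 = -1.7
x=45: ŷ = 27 + 2·45 = 117; r = 116.4 − 117 = -0.6
x=50: ŷ = 27 + 2·50 = 127; r = 129.8 − 127 = 2.8
SSE = 1.69 + 0.01 + 0.49 + 1.44 + 2.89 + 0.36 + 7.84 = 14.72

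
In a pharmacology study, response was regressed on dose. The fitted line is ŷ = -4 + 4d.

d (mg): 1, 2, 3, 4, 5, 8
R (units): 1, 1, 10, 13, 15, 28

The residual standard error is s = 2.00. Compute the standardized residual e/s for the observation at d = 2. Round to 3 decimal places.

ŷ = -4 + 4·2 = 4
e = 1 − 4 = -3
e/s = -3 / 2.00 = -1.500

-1.500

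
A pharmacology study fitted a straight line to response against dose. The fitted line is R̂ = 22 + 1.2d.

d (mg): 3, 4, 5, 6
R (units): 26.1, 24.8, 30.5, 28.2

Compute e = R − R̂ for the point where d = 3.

e = 0.5

R̂ = 22 + 1.2·3 = 25.6
e = 26.1 − 25.6 = 0.5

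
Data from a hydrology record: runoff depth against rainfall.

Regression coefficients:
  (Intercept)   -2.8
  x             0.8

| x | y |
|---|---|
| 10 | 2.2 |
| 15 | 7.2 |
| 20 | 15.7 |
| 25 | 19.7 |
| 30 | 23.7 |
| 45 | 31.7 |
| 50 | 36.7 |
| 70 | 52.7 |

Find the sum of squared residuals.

SSE = 34.5

x=10: ŷ = -2.8 + 0.8·10 = 5.2; r = 2.2 − 5.2 = -3
x=15: ŷ = -2.8 + 0.8·15 = 9.2; r = 7.2 − 9.2 = -2
x=20: ŷ = -2.8 + 0.8·20 = 13.2; r = 15.7 − 13.2 = 2.5
x=25: ŷ = -2.8 + 0.8·25 = 17.2; r = 19.7 − 17.2 = 2.5
x=30: ŷ = -2.8 + 0.8·30 = 21.2; r = 23.7 − 21.2 = 2.5
x=45: ŷ = -2.8 + 0.8·45 = 33.2; r = 31.7 − 33.2 = -1.5
x=50: ŷ = -2.8 + 0.8·50 = 37.2; r = 36.7 − 37.2 = -0.5
x=70: ŷ = -2.8 + 0.8·70 = 53.2; r = 52.7 − 53.2 = -0.5
SSE = 9 + 4 + 6.25 + 6.25 + 6.25 + 2.25 + 0.25 + 0.25 = 34.5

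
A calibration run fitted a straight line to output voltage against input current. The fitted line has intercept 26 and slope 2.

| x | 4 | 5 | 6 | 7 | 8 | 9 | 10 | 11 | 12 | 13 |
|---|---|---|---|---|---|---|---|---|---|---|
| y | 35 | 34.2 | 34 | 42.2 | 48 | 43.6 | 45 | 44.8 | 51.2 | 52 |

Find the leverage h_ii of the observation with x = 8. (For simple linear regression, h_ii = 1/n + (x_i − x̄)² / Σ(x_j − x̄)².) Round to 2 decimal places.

x̄ = (4 + 5 + 6 + 7 + 8 + 9 + 10 + 11 + 12 + 13)/10 = 8.5
Σ(x − x̄)² = 20.25 + 12.25 + 6.25 + 2.25 + 0.25 + 0.25 + 2.25 + 6.25 + 12.25 + 20.25 = 82.5
h = 1/10 + (-0.5)²/82.5 = 0.1 + 0.0030303 = 0.10

h = 0.10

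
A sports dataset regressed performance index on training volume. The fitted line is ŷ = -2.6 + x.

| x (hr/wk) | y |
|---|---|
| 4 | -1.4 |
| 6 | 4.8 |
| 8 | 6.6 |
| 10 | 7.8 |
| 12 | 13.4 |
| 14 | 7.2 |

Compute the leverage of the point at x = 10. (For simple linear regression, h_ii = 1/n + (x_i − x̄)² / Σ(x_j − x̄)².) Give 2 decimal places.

h = 0.18

x̄ = (4 + 6 + 8 + 10 + 12 + 14)/6 = 9
Σ(x − x̄)² = 25 + 9 + 1 + 1 + 9 + 25 = 70
h = 1/6 + (1)²/70 = 0.166667 + 0.0142857 = 0.18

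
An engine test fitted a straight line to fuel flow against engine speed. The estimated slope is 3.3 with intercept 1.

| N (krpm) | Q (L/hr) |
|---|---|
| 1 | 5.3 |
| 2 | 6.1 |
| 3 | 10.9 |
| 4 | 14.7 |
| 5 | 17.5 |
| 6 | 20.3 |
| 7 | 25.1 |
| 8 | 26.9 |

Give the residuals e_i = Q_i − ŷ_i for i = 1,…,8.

1, -1.5, 0, 0.5, 0, -0.5, 1, -0.5

N=1: ŷ = 1 + 3.3·1 = 4.3; e = 5.3 − 4.3 = 1
N=2: ŷ = 1 + 3.3·2 = 7.6; e = 6.1 − 7.6 = -1.5
N=3: ŷ = 1 + 3.3·3 = 10.9; e = 10.9 − 10.9 = 0
N=4: ŷ = 1 + 3.3·4 = 14.2; e = 14.7 − 14.2 = 0.5
N=5: ŷ = 1 + 3.3·5 = 17.5; e = 17.5 − 17.5 = 0
N=6: ŷ = 1 + 3.3·6 = 20.8; e = 20.3 − 20.8 = -0.5
N=7: ŷ = 1 + 3.3·7 = 24.1; e = 25.1 − 24.1 = 1
N=8: ŷ = 1 + 3.3·8 = 27.4; e = 26.9 − 27.4 = -0.5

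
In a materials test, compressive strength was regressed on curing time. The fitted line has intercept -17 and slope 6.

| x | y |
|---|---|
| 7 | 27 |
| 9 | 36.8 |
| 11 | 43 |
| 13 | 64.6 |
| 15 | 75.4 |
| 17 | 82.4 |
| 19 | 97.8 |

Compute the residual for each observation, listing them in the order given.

x=7: ŷ = -17 + 6·7 = 25; e = 27 − 25 = 2
x=9: ŷ = -17 + 6·9 = 37; e = 36.8 − 37 = -0.2
x=11: ŷ = -17 + 6·11 = 49; e = 43 − 49 = -6
x=13: ŷ = -17 + 6·13 = 61; e = 64.6 − 61 = 3.6
x=15: ŷ = -17 + 6·15 = 73; e = 75.4 − 73 = 2.4
x=17: ŷ = -17 + 6·17 = 85; e = 82.4 − 85 = -2.6
x=19: ŷ = -17 + 6·19 = 97; e = 97.8 − 97 = 0.8

2, -0.2, -6, 3.6, 2.4, -2.6, 0.8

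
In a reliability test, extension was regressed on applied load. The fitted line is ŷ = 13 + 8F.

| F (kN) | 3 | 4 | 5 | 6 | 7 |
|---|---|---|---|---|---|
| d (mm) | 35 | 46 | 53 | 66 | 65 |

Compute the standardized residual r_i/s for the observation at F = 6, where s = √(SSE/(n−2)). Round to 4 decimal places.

1.2769

F=3: ŷ = 13 + 8·3 = 37; r = 35 − 37 = -2
F=4: ŷ = 13 + 8·4 = 45; r = 46 − 45 = 1
F=5: ŷ = 13 + 8·5 = 53; r = 53 − 53 = 0
F=6: ŷ = 13 + 8·6 = 61; r = 66 − 61 = 5
F=7: ŷ = 13 + 8·7 = 69; r = 65 − 69 = -4
SSE = 4 + 1 + 0 + 25 + 16 = 46
s = √(46/3) = 3.91578
r/s = 5 / 3.91578 = 1.2769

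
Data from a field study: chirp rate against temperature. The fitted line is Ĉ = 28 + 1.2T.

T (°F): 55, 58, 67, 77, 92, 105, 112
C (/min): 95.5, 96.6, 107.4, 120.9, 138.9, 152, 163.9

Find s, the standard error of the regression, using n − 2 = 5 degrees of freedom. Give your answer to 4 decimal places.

s = 1.4832

T=55: Ĉ = 28 + 1.2·55 = 94; e = 95.5 − 94 = 1.5
T=58: Ĉ = 28 + 1.2·58 = 97.6; e = 96.6 − 97.6 = -1
T=67: Ĉ = 28 + 1.2·67 = 108.4; e = 107.4 − 108.4 = -1
T=77: Ĉ = 28 + 1.2·77 = 120.4; e = 120.9 − 120.4 = 0.5
T=92: Ĉ = 28 + 1.2·92 = 138.4; e = 138.9 − 138.4 = 0.5
T=105: Ĉ = 28 + 1.2·105 = 154; e = 152 − 154 = -2
T=112: Ĉ = 28 + 1.2·112 = 162.4; e = 163.9 − 162.4 = 1.5
SSE = 2.25 + 1 + 1 + 0.25 + 0.25 + 4 + 2.25 = 11
s = √(11/5) = √2.2 ≈ 1.4832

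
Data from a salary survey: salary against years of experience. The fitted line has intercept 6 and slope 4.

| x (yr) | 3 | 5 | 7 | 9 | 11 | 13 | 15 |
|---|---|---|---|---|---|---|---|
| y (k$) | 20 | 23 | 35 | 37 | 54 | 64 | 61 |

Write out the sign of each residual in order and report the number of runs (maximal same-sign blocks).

x=3: ŷ = 6 + 4·3 = 18; e = 20 − 18 = 2
x=5: ŷ = 6 + 4·5 = 26; e = 23 − 26 = -3
x=7: ŷ = 6 + 4·7 = 34; e = 35 − 34 = 1
x=9: ŷ = 6 + 4·9 = 42; e = 37 − 42 = -5
x=11: ŷ = 6 + 4·11 = 50; e = 54 − 50 = 4
x=13: ŷ = 6 + 4·13 = 58; e = 64 − 58 = 6
x=15: ŷ = 6 + 4·15 = 66; e = 61 − 66 = -5
Signs: + − + − + + −
Runs: +×1, −×1, +×1, −×1, +×2, −×1 → 6

6 runs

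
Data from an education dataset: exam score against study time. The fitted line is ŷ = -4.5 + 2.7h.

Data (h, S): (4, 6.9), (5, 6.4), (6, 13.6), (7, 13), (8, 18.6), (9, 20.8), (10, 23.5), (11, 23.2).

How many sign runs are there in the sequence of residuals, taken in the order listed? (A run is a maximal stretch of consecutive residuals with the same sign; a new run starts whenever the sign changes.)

h=4: ŷ = -4.5 + 2.7·4 = 6.3; r = 6.9 − 6.3 = 0.6
h=5: ŷ = -4.5 + 2.7·5 = 9; r = 6.4 − 9 = -2.6
h=6: ŷ = -4.5 + 2.7·6 = 11.7; r = 13.6 − 11.7 = 1.9
h=7: ŷ = -4.5 + 2.7·7 = 14.4; r = 13 − 14.4 = -1.4
h=8: ŷ = -4.5 + 2.7·8 = 17.1; r = 18.6 − 17.1 = 1.5
h=9: ŷ = -4.5 + 2.7·9 = 19.8; r = 20.8 − 19.8 = 1
h=10: ŷ = -4.5 + 2.7·10 = 22.5; r = 23.5 − 22.5 = 1
h=11: ŷ = -4.5 + 2.7·11 = 25.2; r = 23.2 − 25.2 = -2
Signs: + − + − + + + −
Runs: +×1, −×1, +×1, −×1, +×3, −×1 → 6

6 runs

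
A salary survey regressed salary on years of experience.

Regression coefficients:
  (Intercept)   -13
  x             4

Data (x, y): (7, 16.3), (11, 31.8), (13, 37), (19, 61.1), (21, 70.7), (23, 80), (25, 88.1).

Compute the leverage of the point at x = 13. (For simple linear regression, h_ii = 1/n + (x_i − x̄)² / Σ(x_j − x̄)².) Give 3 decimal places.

h = 0.202

x̄ = (7 + 11 + 13 + 19 + 21 + 23 + 25)/7 = 17
Σ(x − x̄)² = 100 + 36 + 16 + 4 + 16 + 36 + 64 = 272
h = 1/7 + (-4)²/272 = 0.142857 + 0.0588235 = 0.202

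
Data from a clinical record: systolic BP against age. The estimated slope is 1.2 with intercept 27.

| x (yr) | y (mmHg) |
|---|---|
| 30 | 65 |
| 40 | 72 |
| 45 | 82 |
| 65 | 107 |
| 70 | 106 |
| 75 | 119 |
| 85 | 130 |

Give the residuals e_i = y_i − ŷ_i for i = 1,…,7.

2, -3, 1, 2, -5, 2, 1

x=30: ŷ = 27 + 1.2·30 = 63; e = 65 − 63 = 2
x=40: ŷ = 27 + 1.2·40 = 75; e = 72 − 75 = -3
x=45: ŷ = 27 + 1.2·45 = 81; e = 82 − 81 = 1
x=65: ŷ = 27 + 1.2·65 = 105; e = 107 − 105 = 2
x=70: ŷ = 27 + 1.2·70 = 111; e = 106 − 111 = -5
x=75: ŷ = 27 + 1.2·75 = 117; e = 119 − 117 = 2
x=85: ŷ = 27 + 1.2·85 = 129; e = 130 − 129 = 1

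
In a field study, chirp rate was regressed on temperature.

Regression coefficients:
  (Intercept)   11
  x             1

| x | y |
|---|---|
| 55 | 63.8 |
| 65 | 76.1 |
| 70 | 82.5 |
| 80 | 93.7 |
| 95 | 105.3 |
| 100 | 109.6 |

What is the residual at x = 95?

ŷ = 11 + 95 = 106
r = 105.3 − 106 = -0.7

r = -0.7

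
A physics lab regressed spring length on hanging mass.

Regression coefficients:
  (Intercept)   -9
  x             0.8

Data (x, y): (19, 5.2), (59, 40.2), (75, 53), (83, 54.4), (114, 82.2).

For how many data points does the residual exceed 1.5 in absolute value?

x=19: ŷ = -9 + 0.8·19 = 6.2; e = 5.2 − 6.2 = -1
x=59: ŷ = -9 + 0.8·59 = 38.2; e = 40.2 − 38.2 = 2
x=75: ŷ = -9 + 0.8·75 = 51; e = 53 − 51 = 2
x=83: ŷ = -9 + 0.8·83 = 57.4; e = 54.4 − 57.4 = -3
x=114: ŷ = -9 + 0.8·114 = 82.2; e = 82.2 − 82.2 = 0
|e| > 1.5: x=59 (|e|=2), x=75 (|e|=2), x=83 (|e|=3) → 3

3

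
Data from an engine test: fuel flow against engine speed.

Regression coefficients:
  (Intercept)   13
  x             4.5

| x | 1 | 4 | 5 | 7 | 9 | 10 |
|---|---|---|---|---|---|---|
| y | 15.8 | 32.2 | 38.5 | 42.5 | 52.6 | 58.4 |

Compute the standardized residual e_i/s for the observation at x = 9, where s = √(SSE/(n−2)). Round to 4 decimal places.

-0.4208

x=1: ŷ = 13 + 4.5·1 = 17.5; e = 15.8 − 17.5 = -1.7
x=4: ŷ = 13 + 4.5·4 = 31; e = 32.2 − 31 = 1.2
x=5: ŷ = 13 + 4.5·5 = 35.5; e = 38.5 − 35.5 = 3
x=7: ŷ = 13 + 4.5·7 = 44.5; e = 42.5 − 44.5 = -2
x=9: ŷ = 13 + 4.5·9 = 53.5; e = 52.6 − 53.5 = -0.9
x=10: ŷ = 13 + 4.5·10 = 58; e = 58.4 − 58 = 0.4
SSE = 2.89 + 1.44 + 9 + 4 + 0.81 + 0.16 = 18.3
s = √(18.3/4) = 2.13892
e/s = -0.9 / 2.13892 = -0.4208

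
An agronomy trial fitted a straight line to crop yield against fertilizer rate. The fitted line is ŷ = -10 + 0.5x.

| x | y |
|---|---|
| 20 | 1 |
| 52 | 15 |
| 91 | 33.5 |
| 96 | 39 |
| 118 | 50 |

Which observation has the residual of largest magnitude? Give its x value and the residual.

x = 91, r = -2

x=20: ŷ = -10 + 0.5·20 = 0; r = 1 − 0 = 1
x=52: ŷ = -10 + 0.5·52 = 16; r = 15 − 16 = -1
x=91: ŷ = -10 + 0.5·91 = 35.5; r = 33.5 − 35.5 = -2
x=96: ŷ = -10 + 0.5·96 = 38; r = 39 − 38 = 1
x=118: ŷ = -10 + 0.5·118 = 49; r = 50 − 49 = 1
Largest |r| is 2 at x = 91, residual -2.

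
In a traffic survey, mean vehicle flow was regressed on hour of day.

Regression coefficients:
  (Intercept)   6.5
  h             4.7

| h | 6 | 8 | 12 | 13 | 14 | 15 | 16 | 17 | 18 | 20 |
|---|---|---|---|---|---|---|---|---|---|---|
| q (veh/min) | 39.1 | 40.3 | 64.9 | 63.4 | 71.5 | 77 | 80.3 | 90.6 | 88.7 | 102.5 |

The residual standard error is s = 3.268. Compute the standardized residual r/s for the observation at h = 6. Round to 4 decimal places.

1.3464

q̂ = 6.5 + 4.7·6 = 34.7
r = 39.1 − 34.7 = 4.4
r/s = 4.4 / 3.268 = 1.3464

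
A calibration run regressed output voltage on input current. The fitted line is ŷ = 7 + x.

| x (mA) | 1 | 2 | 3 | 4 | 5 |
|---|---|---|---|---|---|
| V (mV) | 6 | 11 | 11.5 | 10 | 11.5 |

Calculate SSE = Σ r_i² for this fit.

SSE = 11.5

x=1: ŷ = 7 + 1 = 8; r = 6 − 8 = -2
x=2: ŷ = 7 + 2 = 9; r = 11 − 9 = 2
x=3: ŷ = 7 + 3 = 10; r = 11.5 − 10 = 1.5
x=4: ŷ = 7 + 4 = 11; r = 10 − 11 = -1
x=5: ŷ = 7 + 5 = 12; r = 11.5 − 12 = -0.5
SSE = 4 + 4 + 2.25 + 1 + 0.25 = 11.5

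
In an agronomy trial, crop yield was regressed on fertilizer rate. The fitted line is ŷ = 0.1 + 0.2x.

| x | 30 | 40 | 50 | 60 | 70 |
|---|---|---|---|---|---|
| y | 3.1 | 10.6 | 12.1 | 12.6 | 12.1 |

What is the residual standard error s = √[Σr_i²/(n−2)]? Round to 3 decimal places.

s = 2.799

x=30: ŷ = 0.1 + 0.2·30 = 6.1; r = 3.1 − 6.1 = -3
x=40: ŷ = 0.1 + 0.2·40 = 8.1; r = 10.6 − 8.1 = 2.5
x=50: ŷ = 0.1 + 0.2·50 = 10.1; r = 12.1 − 10.1 = 2
x=60: ŷ = 0.1 + 0.2·60 = 12.1; r = 12.6 − 12.1 = 0.5
x=70: ŷ = 0.1 + 0.2·70 = 14.1; r = 12.1 − 14.1 = -2
SSE = 9 + 6.25 + 4 + 0.25 + 4 = 23.5
s = √(23.5/3) = √7.83333 ≈ 2.799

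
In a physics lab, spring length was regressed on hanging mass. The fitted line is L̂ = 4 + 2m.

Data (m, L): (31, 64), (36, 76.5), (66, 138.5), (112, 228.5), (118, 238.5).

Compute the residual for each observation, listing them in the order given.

-2, 0.5, 2.5, 0.5, -1.5

m=31: L̂ = 4 + 2·31 = 66; r = 64 − 66 = -2
m=36: L̂ = 4 + 2·36 = 76; r = 76.5 − 76 = 0.5
m=66: L̂ = 4 + 2·66 = 136; r = 138.5 − 136 = 2.5
m=112: L̂ = 4 + 2·112 = 228; r = 228.5 − 228 = 0.5
m=118: L̂ = 4 + 2·118 = 240; r = 238.5 − 240 = -1.5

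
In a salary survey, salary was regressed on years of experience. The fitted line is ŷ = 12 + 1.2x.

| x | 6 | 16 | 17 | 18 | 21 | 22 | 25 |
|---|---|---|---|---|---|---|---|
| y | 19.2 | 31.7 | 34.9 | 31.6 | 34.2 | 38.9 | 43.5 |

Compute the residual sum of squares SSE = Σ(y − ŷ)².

x=6: ŷ = 12 + 1.2·6 = 19.2; r = 19.2 − 19.2 = 0
x=16: ŷ = 12 + 1.2·16 = 31.2; r = 31.7 − 31.2 = 0.5
x=17: ŷ = 12 + 1.2·17 = 32.4; r = 34.9 − 32.4 = 2.5
x=18: ŷ = 12 + 1.2·18 = 33.6; r = 31.6 − 33.6 = -2
x=21: ŷ = 12 + 1.2·21 = 37.2; r = 34.2 − 37.2 = -3
x=22: ŷ = 12 + 1.2·22 = 38.4; r = 38.9 − 38.4 = 0.5
x=25: ŷ = 12 + 1.2·25 = 42; r = 43.5 − 42 = 1.5
SSE = 0 + 0.25 + 6.25 + 4 + 9 + 0.25 + 2.25 = 22

SSE = 22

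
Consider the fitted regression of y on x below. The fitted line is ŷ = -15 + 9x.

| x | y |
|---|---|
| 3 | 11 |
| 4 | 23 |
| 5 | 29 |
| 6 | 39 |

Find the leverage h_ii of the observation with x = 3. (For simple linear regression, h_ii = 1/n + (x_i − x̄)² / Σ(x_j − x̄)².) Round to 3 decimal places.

h = 0.700

x̄ = (3 + 4 + 5 + 6)/4 = 4.5
Σ(x − x̄)² = 2.25 + 0.25 + 0.25 + 2.25 = 5
h = 1/4 + (-1.5)²/5 = 0.25 + 0.45 = 0.700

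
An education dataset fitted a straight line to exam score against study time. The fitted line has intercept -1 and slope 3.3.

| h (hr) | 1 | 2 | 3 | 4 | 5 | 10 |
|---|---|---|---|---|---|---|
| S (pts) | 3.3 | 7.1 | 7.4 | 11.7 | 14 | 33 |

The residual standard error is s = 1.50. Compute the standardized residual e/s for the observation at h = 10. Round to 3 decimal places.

Ŝ = -1 + 3.3·10 = 32
e = 33 − 32 = 1
e/s = 1 / 1.50 = 0.667

0.667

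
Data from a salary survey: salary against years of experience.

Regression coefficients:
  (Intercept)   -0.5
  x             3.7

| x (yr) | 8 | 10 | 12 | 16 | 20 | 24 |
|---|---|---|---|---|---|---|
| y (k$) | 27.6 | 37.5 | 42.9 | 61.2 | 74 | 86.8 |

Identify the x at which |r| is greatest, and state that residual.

x=8: ŷ = -0.5 + 3.7·8 = 29.1; r = 27.6 − 29.1 = -1.5
x=10: ŷ = -0.5 + 3.7·10 = 36.5; r = 37.5 − 36.5 = 1
x=12: ŷ = -0.5 + 3.7·12 = 43.9; r = 42.9 − 43.9 = -1
x=16: ŷ = -0.5 + 3.7·16 = 58.7; r = 61.2 − 58.7 = 2.5
x=20: ŷ = -0.5 + 3.7·20 = 73.5; r = 74 − 73.5 = 0.5
x=24: ŷ = -0.5 + 3.7·24 = 88.3; r = 86.8 − 88.3 = -1.5
Largest |r| is 2.5 at x = 16, residual 2.5.

x = 16, r = 2.5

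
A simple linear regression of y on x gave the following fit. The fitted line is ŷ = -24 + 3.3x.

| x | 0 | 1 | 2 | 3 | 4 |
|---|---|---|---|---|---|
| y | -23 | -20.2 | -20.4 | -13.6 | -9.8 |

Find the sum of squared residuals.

SSE = 11.5

x=0: ŷ = -24 + 3.3·0 = -24; e = -23 − (-24) = 1
x=1: ŷ = -24 + 3.3·1 = -20.7; e = -20.2 − (-20.7) = 0.5
x=2: ŷ = -24 + 3.3·2 = -17.4; e = -20.4 − (-17.4) = -3
x=3: ŷ = -24 + 3.3·3 = -14.1; e = -13.6 − (-14.1) = 0.5
x=4: ŷ = -24 + 3.3·4 = -10.8; e = -9.8 − (-10.8) = 1
SSE = 1 + 0.25 + 9 + 0.25 + 1 = 11.5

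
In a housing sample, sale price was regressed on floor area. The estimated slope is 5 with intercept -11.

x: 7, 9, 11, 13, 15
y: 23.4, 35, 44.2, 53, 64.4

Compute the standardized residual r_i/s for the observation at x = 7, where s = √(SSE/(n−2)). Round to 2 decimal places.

x=7: ŷ = -11 + 5·7 = 24; r = 23.4 − 24 = -0.6
x=9: ŷ = -11 + 5·9 = 34; r = 35 − 34 = 1
x=11: ŷ = -11 + 5·11 = 44; r = 44.2 − 44 = 0.2
x=13: ŷ = -11 + 5·13 = 54; r = 53 − 54 = -1
x=15: ŷ = -11 + 5·15 = 64; r = 64.4 − 64 = 0.4
SSE = 0.36 + 1 + 0.04 + 1 + 0.16 = 2.56
s = √(2.56/3) = 0.92376
r/s = -0.6 / 0.92376 = -0.65

-0.65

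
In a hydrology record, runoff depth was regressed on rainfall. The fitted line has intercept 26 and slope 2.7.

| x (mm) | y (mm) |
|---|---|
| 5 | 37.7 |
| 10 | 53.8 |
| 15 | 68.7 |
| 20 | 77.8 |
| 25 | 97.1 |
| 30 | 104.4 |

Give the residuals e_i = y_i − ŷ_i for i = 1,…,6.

-1.8, 0.8, 2.2, -2.2, 3.6, -2.6

x=5: ŷ = 26 + 2.7·5 = 39.5; e = 37.7 − 39.5 = -1.8
x=10: ŷ = 26 + 2.7·10 = 53; e = 53.8 − 53 = 0.8
x=15: ŷ = 26 + 2.7·15 = 66.5; e = 68.7 − 66.5 = 2.2
x=20: ŷ = 26 + 2.7·20 = 80; e = 77.8 − 80 = -2.2
x=25: ŷ = 26 + 2.7·25 = 93.5; e = 97.1 − 93.5 = 3.6
x=30: ŷ = 26 + 2.7·30 = 107; e = 104.4 − 107 = -2.6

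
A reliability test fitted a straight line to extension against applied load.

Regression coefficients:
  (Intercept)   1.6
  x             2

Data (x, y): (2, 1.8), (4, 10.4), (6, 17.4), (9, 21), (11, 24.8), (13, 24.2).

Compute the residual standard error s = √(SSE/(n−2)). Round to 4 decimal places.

x=2: ŷ = 1.6 + 2·2 = 5.6; e = 1.8 − 5.6 = -3.8
x=4: ŷ = 1.6 + 2·4 = 9.6; e = 10.4 − 9.6 = 0.8
x=6: ŷ = 1.6 + 2·6 = 13.6; e = 17.4 − 13.6 = 3.8
x=9: ŷ = 1.6 + 2·9 = 19.6; e = 21 − 19.6 = 1.4
x=11: ŷ = 1.6 + 2·11 = 23.6; e = 24.8 − 23.6 = 1.2
x=13: ŷ = 1.6 + 2·13 = 27.6; e = 24.2 − 27.6 = -3.4
SSE = 14.44 + 0.64 + 14.44 + 1.96 + 1.44 + 11.56 = 44.48
s = √(44.48/4) = √11.12 ≈ 3.3347

s = 3.3347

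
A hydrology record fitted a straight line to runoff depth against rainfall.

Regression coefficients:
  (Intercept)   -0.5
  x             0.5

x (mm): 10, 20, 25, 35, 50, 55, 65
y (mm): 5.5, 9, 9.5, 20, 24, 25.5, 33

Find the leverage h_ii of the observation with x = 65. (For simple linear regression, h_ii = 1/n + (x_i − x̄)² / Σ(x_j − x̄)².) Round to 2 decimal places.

x̄ = (10 + 20 + 25 + 35 + 50 + 55 + 65)/7 = 37.1429
Σ(x − x̄)² = 736.735 + 293.878 + 147.449 + 4.59184 + 165.306 + 318.878 + 776.02 = 2442.86
h = 1/7 + (27.8571)²/2442.86 = 0.142857 + 0.317669 = 0.46

h = 0.46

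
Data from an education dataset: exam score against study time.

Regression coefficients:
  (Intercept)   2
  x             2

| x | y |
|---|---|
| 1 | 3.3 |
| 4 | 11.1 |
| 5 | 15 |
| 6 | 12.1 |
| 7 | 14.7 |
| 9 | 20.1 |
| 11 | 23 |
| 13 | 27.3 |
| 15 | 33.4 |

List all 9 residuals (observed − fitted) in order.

x=1: ŷ = 2 + 2·1 = 4; e = 3.3 − 4 = -0.7
x=4: ŷ = 2 + 2·4 = 10; e = 11.1 − 10 = 1.1
x=5: ŷ = 2 + 2·5 = 12; e = 15 − 12 = 3
x=6: ŷ = 2 + 2·6 = 14; e = 12.1 − 14 = -1.9
x=7: ŷ = 2 + 2·7 = 16; e = 14.7 − 16 = -1.3
x=9: ŷ = 2 + 2·9 = 20; e = 20.1 − 20 = 0.1
x=11: ŷ = 2 + 2·11 = 24; e = 23 − 24 = -1
x=13: ŷ = 2 + 2·13 = 28; e = 27.3 − 28 = -0.7
x=15: ŷ = 2 + 2·15 = 32; e = 33.4 − 32 = 1.4

-0.7, 1.1, 3, -1.9, -1.3, 0.1, -1, -0.7, 1.4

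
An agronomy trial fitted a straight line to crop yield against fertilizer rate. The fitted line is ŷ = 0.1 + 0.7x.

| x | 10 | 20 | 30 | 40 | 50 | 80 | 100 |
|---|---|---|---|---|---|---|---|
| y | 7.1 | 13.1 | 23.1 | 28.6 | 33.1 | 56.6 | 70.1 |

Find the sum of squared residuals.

SSE = 9.5

x=10: ŷ = 0.1 + 0.7·10 = 7.1; r = 7.1 − 7.1 = 0
x=20: ŷ = 0.1 + 0.7·20 = 14.1; r = 13.1 − 14.1 = -1
x=30: ŷ = 0.1 + 0.7·30 = 21.1; r = 23.1 − 21.1 = 2
x=40: ŷ = 0.1 + 0.7·40 = 28.1; r = 28.6 − 28.1 = 0.5
x=50: ŷ = 0.1 + 0.7·50 = 35.1; r = 33.1 − 35.1 = -2
x=80: ŷ = 0.1 + 0.7·80 = 56.1; r = 56.6 − 56.1 = 0.5
x=100: ŷ = 0.1 + 0.7·100 = 70.1; r = 70.1 − 70.1 = 0
SSE = 0 + 1 + 4 + 0.25 + 4 + 0.25 + 0 = 9.5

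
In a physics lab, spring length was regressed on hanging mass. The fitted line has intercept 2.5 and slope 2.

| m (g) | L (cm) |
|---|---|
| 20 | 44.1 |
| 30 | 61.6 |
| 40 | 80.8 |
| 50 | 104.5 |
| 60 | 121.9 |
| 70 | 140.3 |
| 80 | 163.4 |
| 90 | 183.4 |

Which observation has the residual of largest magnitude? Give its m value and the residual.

m = 70, e = -2.2

m=20: ŷ = 2.5 + 2·20 = 42.5; e = 44.1 − 42.5 = 1.6
m=30: ŷ = 2.5 + 2·30 = 62.5; e = 61.6 − 62.5 = -0.9
m=40: ŷ = 2.5 + 2·40 = 82.5; e = 80.8 − 82.5 = -1.7
m=50: ŷ = 2.5 + 2·50 = 102.5; e = 104.5 − 102.5 = 2
m=60: ŷ = 2.5 + 2·60 = 122.5; e = 121.9 − 122.5 = -0.6
m=70: ŷ = 2.5 + 2·70 = 142.5; e = 140.3 − 142.5 = -2.2
m=80: ŷ = 2.5 + 2·80 = 162.5; e = 163.4 − 162.5 = 0.9
m=90: ŷ = 2.5 + 2·90 = 182.5; e = 183.4 − 182.5 = 0.9
Largest |e| is 2.2 at m = 70, residual -2.2.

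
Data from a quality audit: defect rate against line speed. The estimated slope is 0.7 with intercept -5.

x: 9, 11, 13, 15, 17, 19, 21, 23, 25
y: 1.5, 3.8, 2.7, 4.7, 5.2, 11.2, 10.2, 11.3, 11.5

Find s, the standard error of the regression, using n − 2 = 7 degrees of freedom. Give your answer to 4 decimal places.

x=9: ŷ = -5 + 0.7·9 = 1.3; r = 1.5 − 1.3 = 0.2
x=11: ŷ = -5 + 0.7·11 = 2.7; r = 3.8 − 2.7 = 1.1
x=13: ŷ = -5 + 0.7·13 = 4.1; r = 2.7 − 4.1 = -1.4
x=15: ŷ = -5 + 0.7·15 = 5.5; r = 4.7 − 5.5 = -0.8
x=17: ŷ = -5 + 0.7·17 = 6.9; r = 5.2 − 6.9 = -1.7
x=19: ŷ = -5 + 0.7·19 = 8.3; r = 11.2 − 8.3 = 2.9
x=21: ŷ = -5 + 0.7·21 = 9.7; r = 10.2 − 9.7 = 0.5
x=23: ŷ = -5 + 0.7·23 = 11.1; r = 11.3 − 11.1 = 0.2
x=25: ŷ = -5 + 0.7·25 = 12.5; r = 11.5 − 12.5 = -1
SSE = 0.04 + 1.21 + 1.96 + 0.64 + 2.89 + 8.41 + 0.25 + 0.04 + 1 = 16.44
s = √(16.44/7) = √2.34857 ≈ 1.5325

s = 1.5325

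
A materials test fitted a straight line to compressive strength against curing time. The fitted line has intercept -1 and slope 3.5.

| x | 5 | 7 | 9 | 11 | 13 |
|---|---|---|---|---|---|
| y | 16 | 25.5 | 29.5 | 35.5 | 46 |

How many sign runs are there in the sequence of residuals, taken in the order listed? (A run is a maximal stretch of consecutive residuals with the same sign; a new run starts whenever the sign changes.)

x=5: ŷ = -1 + 3.5·5 = 16.5; e = 16 − 16.5 = -0.5
x=7: ŷ = -1 + 3.5·7 = 23.5; e = 25.5 − 23.5 = 2
x=9: ŷ = -1 + 3.5·9 = 30.5; e = 29.5 − 30.5 = -1
x=11: ŷ = -1 + 3.5·11 = 37.5; e = 35.5 − 37.5 = -2
x=13: ŷ = -1 + 3.5·13 = 44.5; e = 46 − 44.5 = 1.5
Signs: − + − − +
Runs: −×1, +×1, −×2, +×1 → 4

4 runs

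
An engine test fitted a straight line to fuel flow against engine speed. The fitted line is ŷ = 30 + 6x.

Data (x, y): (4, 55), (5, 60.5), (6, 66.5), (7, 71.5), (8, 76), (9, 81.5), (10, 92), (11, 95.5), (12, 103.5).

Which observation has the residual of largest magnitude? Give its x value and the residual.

x = 9, e = -2.5

x=4: ŷ = 30 + 6·4 = 54; e = 55 − 54 = 1
x=5: ŷ = 30 + 6·5 = 60; e = 60.5 − 60 = 0.5
x=6: ŷ = 30 + 6·6 = 66; e = 66.5 − 66 = 0.5
x=7: ŷ = 30 + 6·7 = 72; e = 71.5 − 72 = -0.5
x=8: ŷ = 30 + 6·8 = 78; e = 76 − 78 = -2
x=9: ŷ = 30 + 6·9 = 84; e = 81.5 − 84 = -2.5
x=10: ŷ = 30 + 6·10 = 90; e = 92 − 90 = 2
x=11: ŷ = 30 + 6·11 = 96; e = 95.5 − 96 = -0.5
x=12: ŷ = 30 + 6·12 = 102; e = 103.5 − 102 = 1.5
Largest |e| is 2.5 at x = 9, residual -2.5.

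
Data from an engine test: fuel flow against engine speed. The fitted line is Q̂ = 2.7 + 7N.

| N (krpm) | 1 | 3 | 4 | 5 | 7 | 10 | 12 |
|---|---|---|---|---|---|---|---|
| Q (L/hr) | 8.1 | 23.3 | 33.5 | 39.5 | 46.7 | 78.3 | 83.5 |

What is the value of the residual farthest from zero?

N=1: Q̂ = 2.7 + 7·1 = 9.7; e = 8.1 − 9.7 = -1.6
N=3: Q̂ = 2.7 + 7·3 = 23.7; e = 23.3 − 23.7 = -0.4
N=4: Q̂ = 2.7 + 7·4 = 30.7; e = 33.5 − 30.7 = 2.8
N=5: Q̂ = 2.7 + 7·5 = 37.7; e = 39.5 − 37.7 = 1.8
N=7: Q̂ = 2.7 + 7·7 = 51.7; e = 46.7 − 51.7 = -5
N=10: Q̂ = 2.7 + 7·10 = 72.7; e = 78.3 − 72.7 = 5.6
N=12: Q̂ = 2.7 + 7·12 = 86.7; e = 83.5 − 86.7 = -3.2
Largest |e| is 5.6 at N = 10, residual 5.6.

e = 5.6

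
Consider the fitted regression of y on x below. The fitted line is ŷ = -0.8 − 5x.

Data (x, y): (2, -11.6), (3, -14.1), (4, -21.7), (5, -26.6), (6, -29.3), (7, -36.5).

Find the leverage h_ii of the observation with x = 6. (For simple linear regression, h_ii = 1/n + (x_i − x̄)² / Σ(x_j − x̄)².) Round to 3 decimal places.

x̄ = (2 + 3 + 4 + 5 + 6 + 7)/6 = 4.5
Σ(x − x̄)² = 6.25 + 2.25 + 0.25 + 0.25 + 2.25 + 6.25 = 17.5
h = 1/6 + (1.5)²/17.5 = 0.166667 + 0.128571 = 0.295

h = 0.295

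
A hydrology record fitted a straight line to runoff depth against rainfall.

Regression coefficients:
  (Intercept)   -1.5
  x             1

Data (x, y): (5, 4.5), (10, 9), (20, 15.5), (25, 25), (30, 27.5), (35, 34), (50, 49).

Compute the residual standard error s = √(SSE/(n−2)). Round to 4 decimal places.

s = 1.6733

x=5: ŷ = -1.5 + 5 = 3.5; r = 4.5 − 3.5 = 1
x=10: ŷ = -1.5 + 10 = 8.5; r = 9 − 8.5 = 0.5
x=20: ŷ = -1.5 + 20 = 18.5; r = 15.5 − 18.5 = -3
x=25: ŷ = -1.5 + 25 = 23.5; r = 25 − 23.5 = 1.5
x=30: ŷ = -1.5 + 30 = 28.5; r = 27.5 − 28.5 = -1
x=35: ŷ = -1.5 + 35 = 33.5; r = 34 − 33.5 = 0.5
x=50: ŷ = -1.5 + 50 = 48.5; r = 49 − 48.5 = 0.5
SSE = 1 + 0.25 + 9 + 2.25 + 1 + 0.25 + 0.25 = 14
s = √(14/5) = √2.8 ≈ 1.6733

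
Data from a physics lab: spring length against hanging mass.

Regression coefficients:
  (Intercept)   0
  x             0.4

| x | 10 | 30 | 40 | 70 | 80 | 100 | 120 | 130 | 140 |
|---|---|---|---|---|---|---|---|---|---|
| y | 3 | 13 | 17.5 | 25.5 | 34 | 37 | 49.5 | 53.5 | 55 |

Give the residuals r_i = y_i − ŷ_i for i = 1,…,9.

x=10: ŷ = 0.4·10 = 4; r = 3 − 4 = -1
x=30: ŷ = 0.4·30 = 12; r = 13 − 12 = 1
x=40: ŷ = 0.4·40 = 16; r = 17.5 − 16 = 1.5
x=70: ŷ = 0.4·70 = 28; r = 25.5 − 28 = -2.5
x=80: ŷ = 0.4·80 = 32; r = 34 − 32 = 2
x=100: ŷ = 0.4·100 = 40; r = 37 − 40 = -3
x=120: ŷ = 0.4·120 = 48; r = 49.5 − 48 = 1.5
x=130: ŷ = 0.4·130 = 52; r = 53.5 − 52 = 1.5
x=140: ŷ = 0.4·140 = 56; r = 55 − 56 = -1

-1, 1, 1.5, -2.5, 2, -3, 1.5, 1.5, -1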